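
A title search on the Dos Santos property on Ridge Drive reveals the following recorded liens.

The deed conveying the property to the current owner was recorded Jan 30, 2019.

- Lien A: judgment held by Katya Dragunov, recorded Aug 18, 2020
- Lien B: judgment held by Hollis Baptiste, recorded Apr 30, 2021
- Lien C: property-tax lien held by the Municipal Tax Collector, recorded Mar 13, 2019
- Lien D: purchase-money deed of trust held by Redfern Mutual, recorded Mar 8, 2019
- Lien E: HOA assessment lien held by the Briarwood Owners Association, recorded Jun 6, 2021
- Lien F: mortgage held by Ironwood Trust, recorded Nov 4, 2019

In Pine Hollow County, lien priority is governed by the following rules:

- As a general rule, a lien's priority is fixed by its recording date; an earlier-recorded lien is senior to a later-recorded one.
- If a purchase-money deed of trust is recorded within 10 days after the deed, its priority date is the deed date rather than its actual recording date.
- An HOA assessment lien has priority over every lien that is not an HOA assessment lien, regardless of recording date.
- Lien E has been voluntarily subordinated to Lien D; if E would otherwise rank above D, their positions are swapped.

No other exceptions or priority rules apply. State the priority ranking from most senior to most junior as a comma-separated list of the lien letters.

D, E, C, F, A, B

Adjusting effective dates: D was recorded 37 days after the deed — beyond 10 days — so no relation-back applies.
As an HOA assessment lien, E is senior to every other lien.
Ordering the rest by effective date: D (Mar 8, 2019), C (Mar 13, 2019), F (Nov 4, 2019), A (Aug 18, 2020), B (Apr 30, 2021).
E would otherwise be senior to D, so under the subordination agreement E and D exchange positions.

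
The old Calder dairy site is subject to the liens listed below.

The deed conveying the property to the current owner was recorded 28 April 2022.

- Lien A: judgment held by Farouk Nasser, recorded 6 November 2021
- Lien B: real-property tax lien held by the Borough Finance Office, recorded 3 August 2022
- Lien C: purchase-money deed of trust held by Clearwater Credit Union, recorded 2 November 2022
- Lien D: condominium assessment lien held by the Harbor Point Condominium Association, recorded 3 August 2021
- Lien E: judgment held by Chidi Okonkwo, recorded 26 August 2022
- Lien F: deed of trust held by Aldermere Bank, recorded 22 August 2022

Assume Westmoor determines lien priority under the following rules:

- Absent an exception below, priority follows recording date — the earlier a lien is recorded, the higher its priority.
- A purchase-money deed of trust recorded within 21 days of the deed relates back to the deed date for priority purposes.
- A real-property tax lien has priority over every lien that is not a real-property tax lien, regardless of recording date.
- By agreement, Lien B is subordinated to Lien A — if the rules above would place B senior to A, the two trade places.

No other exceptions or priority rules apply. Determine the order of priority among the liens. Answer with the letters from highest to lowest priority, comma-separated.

Effective dates: C was recorded 188 days after the deed — beyond 21 days — so no relation-back applies.
B, as a real-property tax lien, has superpriority and ranks first.
Remaining liens by effective date: D (3 August 2021), A (6 November 2021), F (22 August 2022), E (26 August 2022), C (2 November 2022).
B is senior to A before the subordination, so the two trade places.

A, D, B, F, E, C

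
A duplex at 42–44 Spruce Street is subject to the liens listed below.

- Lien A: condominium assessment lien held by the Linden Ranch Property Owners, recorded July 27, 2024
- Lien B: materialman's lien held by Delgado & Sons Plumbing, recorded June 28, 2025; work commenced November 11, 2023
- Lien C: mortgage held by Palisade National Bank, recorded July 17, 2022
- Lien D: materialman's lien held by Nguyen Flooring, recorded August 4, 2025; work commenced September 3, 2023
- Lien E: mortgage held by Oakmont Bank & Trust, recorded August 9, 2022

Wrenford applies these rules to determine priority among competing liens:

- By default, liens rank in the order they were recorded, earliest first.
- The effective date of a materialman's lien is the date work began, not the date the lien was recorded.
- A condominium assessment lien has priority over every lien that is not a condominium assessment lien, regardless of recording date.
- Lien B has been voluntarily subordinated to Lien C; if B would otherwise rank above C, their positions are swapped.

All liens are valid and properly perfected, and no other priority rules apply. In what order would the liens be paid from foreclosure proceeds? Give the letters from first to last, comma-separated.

A, C, E, D, B

First, effective dates: B's effective date is November 11, 2023, when work began; D's effective date is September 3, 2023, when work began.
A is a condominium assessment lien and takes priority over every other lien.
Ordering the rest by effective date: C (July 17, 2022), E (August 9, 2022), D (September 3, 2023), B (November 11, 2023).
B is already junior to C, so the subordination agreement changes nothing.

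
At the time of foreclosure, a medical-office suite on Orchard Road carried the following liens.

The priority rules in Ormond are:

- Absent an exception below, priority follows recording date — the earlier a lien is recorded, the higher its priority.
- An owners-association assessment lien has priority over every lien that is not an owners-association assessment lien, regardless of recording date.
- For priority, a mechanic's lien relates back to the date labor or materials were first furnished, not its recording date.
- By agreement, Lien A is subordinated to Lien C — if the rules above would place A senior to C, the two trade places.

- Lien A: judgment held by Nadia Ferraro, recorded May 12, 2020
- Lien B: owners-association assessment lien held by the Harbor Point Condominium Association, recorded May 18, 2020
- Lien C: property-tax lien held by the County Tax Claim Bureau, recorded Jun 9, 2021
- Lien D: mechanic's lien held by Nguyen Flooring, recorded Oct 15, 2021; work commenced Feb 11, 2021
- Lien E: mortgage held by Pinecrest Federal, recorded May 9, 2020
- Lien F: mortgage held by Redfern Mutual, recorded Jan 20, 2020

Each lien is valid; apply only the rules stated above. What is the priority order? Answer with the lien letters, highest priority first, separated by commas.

B, F, E, C, D, A

Effective dates after the stated exceptions: D's effective date is Feb 11, 2021, when work began.
B is an owners-association assessment lien and takes priority over every other lien.
Among the remaining liens, by effective date: F (Jan 20, 2020), E (May 9, 2020), A (May 12, 2020), D (Feb 11, 2021), C (Jun 9, 2021).
Because A would otherwise rank above C, the subordination swaps them.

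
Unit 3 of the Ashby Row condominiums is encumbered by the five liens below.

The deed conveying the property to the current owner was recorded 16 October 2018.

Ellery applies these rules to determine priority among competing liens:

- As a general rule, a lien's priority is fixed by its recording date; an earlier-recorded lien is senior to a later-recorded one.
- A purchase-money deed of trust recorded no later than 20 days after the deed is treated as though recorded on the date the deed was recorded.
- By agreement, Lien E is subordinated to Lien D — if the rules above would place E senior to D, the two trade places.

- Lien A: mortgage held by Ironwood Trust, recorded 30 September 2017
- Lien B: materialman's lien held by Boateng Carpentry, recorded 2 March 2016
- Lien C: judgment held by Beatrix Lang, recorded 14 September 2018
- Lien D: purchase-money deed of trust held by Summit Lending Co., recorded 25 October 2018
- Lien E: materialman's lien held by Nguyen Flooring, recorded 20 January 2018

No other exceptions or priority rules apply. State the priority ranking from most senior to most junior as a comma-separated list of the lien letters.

B, A, D, C, E

First, effective dates: D was recorded within the 20-day window, so its effective date is the deed date 16 October 2018.
Sorted by effective date: B (2 March 2016), A (30 September 2017), E (20 January 2018), C (14 September 2018), D (16 October 2018).
Because E would otherwise rank above D, the subordination swaps them.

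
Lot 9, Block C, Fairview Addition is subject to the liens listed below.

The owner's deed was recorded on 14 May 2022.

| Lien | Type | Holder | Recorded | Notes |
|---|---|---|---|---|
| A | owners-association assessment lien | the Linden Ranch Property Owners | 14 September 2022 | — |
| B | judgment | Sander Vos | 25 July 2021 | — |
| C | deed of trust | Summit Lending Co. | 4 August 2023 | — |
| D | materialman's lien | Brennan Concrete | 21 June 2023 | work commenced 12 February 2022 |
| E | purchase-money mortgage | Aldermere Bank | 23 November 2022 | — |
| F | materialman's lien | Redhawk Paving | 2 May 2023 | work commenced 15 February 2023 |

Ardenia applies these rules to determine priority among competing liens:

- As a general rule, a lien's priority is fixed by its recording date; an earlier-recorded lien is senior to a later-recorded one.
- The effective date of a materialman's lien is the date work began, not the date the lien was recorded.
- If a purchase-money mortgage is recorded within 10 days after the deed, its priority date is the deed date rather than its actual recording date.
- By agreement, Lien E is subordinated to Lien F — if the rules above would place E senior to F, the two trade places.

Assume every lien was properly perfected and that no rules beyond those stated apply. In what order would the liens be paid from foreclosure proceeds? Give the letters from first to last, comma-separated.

Adjusting effective dates: D relates back to 12 February 2022 (work commenced); E missed the 10-day window (193 days after the deed), so its recording date stands; F relates back to 15 February 2023 (work commenced).
Ordering by effective date: B (25 July 2021), D (12 February 2022), A (14 September 2022), E (23 November 2022), F (15 February 2023), C (4 August 2023).
Because E would otherwise rank above F, the subordination swaps them.

B, D, A, F, E, C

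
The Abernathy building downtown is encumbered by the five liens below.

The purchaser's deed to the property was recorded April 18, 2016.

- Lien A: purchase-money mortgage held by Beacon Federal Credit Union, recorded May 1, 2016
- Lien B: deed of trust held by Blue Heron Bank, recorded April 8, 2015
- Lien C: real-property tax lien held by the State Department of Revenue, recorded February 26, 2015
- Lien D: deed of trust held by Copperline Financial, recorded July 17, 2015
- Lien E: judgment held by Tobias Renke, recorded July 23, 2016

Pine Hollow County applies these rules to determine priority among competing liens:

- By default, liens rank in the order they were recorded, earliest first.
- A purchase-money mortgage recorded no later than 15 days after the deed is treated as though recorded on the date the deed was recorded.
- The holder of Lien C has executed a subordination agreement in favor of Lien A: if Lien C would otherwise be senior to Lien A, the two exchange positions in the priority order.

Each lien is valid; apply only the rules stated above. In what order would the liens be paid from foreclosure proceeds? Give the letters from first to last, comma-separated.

A, B, D, C, E

Effective dates: A was recorded within the 15-day window, so its effective date is the deed date April 18, 2016.
Ordering by effective date: C (February 26, 2015), B (April 8, 2015), D (July 17, 2015), A (April 18, 2016), E (July 23, 2016).
C is senior to A before the subordination, so the two trade places.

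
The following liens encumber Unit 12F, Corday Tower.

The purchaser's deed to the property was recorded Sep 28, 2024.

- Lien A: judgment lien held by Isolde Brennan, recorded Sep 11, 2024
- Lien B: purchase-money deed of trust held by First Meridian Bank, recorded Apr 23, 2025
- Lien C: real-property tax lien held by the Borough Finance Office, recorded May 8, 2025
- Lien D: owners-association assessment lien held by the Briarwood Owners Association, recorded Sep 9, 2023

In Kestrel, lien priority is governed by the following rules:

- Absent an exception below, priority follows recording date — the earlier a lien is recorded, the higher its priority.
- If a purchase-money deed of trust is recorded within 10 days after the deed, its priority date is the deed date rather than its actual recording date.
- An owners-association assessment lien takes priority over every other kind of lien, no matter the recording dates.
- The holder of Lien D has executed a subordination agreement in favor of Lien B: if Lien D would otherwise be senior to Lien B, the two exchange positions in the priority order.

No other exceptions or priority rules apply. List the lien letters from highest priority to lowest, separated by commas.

B, A, D, C

Effective dates after the stated exceptions: B was recorded 207 days after the deed — beyond 10 days — so no relation-back applies.
D is an owners-association assessment lien, so it outranks all other liens regardless of date.
Ordering the rest by effective date: A (Sep 11, 2024), B (Apr 23, 2025), C (May 8, 2025).
D would otherwise be senior to B, so under the subordination agreement D and B exchange positions.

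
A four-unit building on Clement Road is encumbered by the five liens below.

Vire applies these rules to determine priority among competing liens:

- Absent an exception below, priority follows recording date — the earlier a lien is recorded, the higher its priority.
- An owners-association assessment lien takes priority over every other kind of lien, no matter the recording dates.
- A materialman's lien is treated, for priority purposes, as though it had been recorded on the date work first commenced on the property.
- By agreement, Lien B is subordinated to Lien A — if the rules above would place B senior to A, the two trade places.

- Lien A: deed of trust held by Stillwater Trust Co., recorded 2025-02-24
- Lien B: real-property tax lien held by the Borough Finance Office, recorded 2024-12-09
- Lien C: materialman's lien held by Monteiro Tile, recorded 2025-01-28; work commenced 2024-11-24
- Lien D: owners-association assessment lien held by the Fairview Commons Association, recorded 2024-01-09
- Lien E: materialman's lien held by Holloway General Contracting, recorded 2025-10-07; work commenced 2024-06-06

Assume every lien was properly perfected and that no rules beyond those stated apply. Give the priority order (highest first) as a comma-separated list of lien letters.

D, E, C, A, B

Effective dates: C's effective date is 2024-11-24, when work began; E relates back to 2024-06-06 (work commenced).
As an owners-association assessment lien, D is senior to every other lien.
Remaining liens by effective date: E (2024-06-06), C (2024-11-24), B (2024-12-09), A (2025-02-24).
B would otherwise be senior to A, so under the subordination agreement B and A exchange positions.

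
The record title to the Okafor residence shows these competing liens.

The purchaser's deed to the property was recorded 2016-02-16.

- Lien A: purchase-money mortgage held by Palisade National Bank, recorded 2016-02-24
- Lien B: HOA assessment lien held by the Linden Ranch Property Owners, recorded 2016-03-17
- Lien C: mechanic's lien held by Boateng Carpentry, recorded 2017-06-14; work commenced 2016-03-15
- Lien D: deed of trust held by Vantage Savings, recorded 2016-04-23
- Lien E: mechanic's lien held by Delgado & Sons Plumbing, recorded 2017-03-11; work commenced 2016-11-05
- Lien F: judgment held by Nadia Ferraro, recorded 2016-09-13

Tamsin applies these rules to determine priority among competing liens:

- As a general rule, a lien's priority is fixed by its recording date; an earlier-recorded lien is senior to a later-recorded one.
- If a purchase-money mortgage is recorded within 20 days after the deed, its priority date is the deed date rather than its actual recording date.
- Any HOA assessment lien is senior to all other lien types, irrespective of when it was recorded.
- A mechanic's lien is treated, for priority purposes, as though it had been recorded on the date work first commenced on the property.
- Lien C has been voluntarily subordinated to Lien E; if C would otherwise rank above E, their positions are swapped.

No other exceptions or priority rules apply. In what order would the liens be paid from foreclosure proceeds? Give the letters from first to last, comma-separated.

B, A, E, D, F, C

Adjusting effective dates: A relates back to the deed date 2016-02-16; C is treated as recorded 2016-03-15, the work-commencement date; E relates back to 2016-11-05 (work commenced).
As an HOA assessment lien, B is senior to every other lien.
The other liens, earliest effective date first: A (2016-02-16), C (2016-03-15), D (2016-04-23), F (2016-09-13), E (2016-11-05).
C would otherwise be senior to E, so under the subordination agreement C and E exchange positions.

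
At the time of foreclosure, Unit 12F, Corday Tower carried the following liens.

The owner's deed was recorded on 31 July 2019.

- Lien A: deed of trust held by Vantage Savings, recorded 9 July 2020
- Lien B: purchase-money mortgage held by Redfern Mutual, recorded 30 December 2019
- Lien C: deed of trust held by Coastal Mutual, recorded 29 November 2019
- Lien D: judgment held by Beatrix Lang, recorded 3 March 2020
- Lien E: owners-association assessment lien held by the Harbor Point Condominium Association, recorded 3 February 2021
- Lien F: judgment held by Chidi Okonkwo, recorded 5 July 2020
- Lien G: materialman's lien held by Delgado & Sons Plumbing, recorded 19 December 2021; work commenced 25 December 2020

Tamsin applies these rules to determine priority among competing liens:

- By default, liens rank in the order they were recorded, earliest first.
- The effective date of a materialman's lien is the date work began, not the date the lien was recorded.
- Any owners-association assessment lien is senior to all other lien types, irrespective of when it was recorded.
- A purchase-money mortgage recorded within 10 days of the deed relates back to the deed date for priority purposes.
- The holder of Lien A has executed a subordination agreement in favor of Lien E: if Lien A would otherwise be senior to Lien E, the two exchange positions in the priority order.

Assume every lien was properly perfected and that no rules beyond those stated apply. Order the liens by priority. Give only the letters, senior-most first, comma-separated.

E, C, B, D, F, A, G

Effective dates after the stated exceptions: B missed the 10-day window (152 days after the deed), so its recording date stands; G relates back to 25 December 2020 (work commenced).
E is an owners-association assessment lien, so it outranks all other liens regardless of date.
Ordering the rest by effective date: C (29 November 2019), B (30 December 2019), D (3 March 2020), F (5 July 2020), A (9 July 2020), G (25 December 2020).
Since A is not senior to E, the subordination leaves the order unchanged.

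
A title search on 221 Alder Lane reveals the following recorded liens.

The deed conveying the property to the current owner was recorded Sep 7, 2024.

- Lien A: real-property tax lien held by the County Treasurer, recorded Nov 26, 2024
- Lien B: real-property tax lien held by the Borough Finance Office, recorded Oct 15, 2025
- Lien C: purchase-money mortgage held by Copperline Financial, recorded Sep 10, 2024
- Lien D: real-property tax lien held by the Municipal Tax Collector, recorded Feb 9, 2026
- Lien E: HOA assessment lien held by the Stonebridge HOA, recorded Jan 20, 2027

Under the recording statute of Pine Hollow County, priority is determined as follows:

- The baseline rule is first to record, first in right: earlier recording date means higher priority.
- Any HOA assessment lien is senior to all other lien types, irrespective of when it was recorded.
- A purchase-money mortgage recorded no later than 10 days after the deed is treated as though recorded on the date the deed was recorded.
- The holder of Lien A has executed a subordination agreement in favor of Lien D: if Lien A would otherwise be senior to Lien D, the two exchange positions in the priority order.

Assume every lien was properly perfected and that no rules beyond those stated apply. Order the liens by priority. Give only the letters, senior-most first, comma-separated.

First, effective dates: C's effective date is the deed date, Sep 7, 2024.
E is an HOA assessment lien and takes priority over every other lien.
Ordering the rest by effective date: C (Sep 7, 2024), A (Nov 26, 2024), B (Oct 15, 2025), D (Feb 9, 2026).
The subordination applies — A was senior to D — so A and D swap.

E, C, D, B, A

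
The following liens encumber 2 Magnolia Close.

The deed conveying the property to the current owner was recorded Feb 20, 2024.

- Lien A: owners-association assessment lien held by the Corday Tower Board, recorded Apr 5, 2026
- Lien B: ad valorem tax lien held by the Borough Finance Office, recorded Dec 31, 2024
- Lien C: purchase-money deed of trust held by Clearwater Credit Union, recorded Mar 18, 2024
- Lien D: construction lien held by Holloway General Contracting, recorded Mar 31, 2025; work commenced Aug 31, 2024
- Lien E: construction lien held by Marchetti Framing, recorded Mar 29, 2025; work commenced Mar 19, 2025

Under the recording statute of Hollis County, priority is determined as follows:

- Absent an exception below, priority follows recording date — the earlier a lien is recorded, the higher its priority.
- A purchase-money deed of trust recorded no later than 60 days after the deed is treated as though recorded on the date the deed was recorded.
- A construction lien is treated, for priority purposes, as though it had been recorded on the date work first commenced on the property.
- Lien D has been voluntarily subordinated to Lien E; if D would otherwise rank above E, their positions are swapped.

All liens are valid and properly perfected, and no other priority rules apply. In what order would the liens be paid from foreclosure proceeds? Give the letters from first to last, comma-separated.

C, E, B, D, A

Adjusting effective dates: C's effective date is the deed date, Feb 20, 2024; D relates back to Aug 31, 2024 (work commenced); E's effective date is Mar 19, 2025, when work began.
By effective date: C (Feb 20, 2024), D (Aug 31, 2024), B (Dec 31, 2024), E (Mar 19, 2025), A (Apr 5, 2026).
D would otherwise be senior to E, so under the subordination agreement D and E exchange positions.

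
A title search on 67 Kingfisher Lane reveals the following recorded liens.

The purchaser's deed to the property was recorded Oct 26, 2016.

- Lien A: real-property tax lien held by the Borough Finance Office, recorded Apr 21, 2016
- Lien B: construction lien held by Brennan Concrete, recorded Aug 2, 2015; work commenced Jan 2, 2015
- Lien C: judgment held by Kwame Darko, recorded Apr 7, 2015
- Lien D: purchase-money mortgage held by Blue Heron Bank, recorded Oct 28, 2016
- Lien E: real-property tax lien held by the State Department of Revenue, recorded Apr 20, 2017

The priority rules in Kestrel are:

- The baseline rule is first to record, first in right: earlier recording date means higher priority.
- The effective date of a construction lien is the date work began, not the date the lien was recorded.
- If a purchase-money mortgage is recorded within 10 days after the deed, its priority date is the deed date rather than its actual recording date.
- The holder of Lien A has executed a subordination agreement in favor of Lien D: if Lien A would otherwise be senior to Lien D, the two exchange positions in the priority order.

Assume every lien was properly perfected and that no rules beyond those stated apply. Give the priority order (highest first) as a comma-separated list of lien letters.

Effective dates: B is treated as recorded Jan 2, 2015, the work-commencement date; D's effective date is the deed date, Oct 26, 2016.
By effective date, earliest first: B (Jan 2, 2015), C (Apr 7, 2015), A (Apr 21, 2016), D (Oct 26, 2016), E (Apr 20, 2017).
A would otherwise be senior to D, so under the subordination agreement A and D exchange positions.

B, C, D, A, E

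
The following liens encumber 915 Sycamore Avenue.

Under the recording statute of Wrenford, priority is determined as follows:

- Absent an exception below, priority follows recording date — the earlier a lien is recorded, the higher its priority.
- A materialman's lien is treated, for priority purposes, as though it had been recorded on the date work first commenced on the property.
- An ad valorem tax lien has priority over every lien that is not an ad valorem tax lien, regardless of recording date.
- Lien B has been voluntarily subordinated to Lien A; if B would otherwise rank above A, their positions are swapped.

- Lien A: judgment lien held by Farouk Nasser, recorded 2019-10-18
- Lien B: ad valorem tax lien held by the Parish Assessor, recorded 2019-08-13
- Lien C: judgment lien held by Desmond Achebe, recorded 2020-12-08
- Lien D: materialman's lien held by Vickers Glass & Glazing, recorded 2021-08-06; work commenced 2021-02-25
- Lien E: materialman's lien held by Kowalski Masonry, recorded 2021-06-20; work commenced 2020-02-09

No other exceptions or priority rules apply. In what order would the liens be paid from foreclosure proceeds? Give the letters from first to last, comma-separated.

First, effective dates: D's effective date is 2021-02-25, when work began; E relates back to 2020-02-09 (work commenced).
As an ad valorem tax lien, B is senior to every other lien.
The other liens, earliest effective date first: A (2019-10-18), E (2020-02-09), C (2020-12-08), D (2021-02-25).
B is senior to A before the subordination, so the two trade places.

A, B, E, C, D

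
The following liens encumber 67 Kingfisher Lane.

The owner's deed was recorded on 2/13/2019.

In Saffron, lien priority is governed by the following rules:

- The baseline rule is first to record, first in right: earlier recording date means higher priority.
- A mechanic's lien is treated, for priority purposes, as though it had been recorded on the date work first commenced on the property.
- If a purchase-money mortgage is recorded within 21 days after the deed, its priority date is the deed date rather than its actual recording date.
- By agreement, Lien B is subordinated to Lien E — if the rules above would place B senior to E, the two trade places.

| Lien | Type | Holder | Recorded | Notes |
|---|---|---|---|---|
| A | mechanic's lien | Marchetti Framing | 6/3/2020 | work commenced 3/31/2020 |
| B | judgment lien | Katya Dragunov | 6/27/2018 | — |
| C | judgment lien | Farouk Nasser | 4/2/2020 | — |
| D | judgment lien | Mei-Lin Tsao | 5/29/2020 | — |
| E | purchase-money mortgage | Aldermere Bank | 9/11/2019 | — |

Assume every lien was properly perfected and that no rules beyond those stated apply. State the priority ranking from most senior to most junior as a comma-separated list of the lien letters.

E, B, A, C, D

Effective dates: A is treated as recorded 3/31/2020, the work-commencement date; E was recorded 210 days after the deed — beyond 21 days — so no relation-back applies.
By effective date: B (6/27/2018), E (9/11/2019), A (3/31/2020), C (4/2/2020), D (5/29/2020).
B would otherwise be senior to E, so under the subordination agreement B and E exchange positions.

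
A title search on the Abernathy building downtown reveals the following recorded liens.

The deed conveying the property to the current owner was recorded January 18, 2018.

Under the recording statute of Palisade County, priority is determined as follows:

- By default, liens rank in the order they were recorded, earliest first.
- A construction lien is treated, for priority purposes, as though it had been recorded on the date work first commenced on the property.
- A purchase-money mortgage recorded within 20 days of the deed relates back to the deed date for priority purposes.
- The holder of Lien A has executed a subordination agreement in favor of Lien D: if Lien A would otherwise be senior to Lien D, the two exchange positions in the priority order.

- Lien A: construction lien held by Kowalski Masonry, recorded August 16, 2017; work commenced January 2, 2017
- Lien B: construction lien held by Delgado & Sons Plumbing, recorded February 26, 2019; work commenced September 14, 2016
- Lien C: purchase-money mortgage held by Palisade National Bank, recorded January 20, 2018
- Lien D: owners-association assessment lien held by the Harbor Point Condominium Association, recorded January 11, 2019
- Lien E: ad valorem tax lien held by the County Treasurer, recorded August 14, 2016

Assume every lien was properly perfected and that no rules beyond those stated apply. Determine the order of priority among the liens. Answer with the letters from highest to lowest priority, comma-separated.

E, B, D, C, A

Effective dates after the stated exceptions: A's effective date is January 2, 2017, when work began; B is treated as recorded September 14, 2016, the work-commencement date; C was recorded within the 20-day window, so its effective date is the deed date January 18, 2018.
By effective date, earliest first: E (August 14, 2016), B (September 14, 2016), A (January 2, 2017), C (January 18, 2018), D (January 11, 2019).
A is senior to D before the subordination, so the two trade places.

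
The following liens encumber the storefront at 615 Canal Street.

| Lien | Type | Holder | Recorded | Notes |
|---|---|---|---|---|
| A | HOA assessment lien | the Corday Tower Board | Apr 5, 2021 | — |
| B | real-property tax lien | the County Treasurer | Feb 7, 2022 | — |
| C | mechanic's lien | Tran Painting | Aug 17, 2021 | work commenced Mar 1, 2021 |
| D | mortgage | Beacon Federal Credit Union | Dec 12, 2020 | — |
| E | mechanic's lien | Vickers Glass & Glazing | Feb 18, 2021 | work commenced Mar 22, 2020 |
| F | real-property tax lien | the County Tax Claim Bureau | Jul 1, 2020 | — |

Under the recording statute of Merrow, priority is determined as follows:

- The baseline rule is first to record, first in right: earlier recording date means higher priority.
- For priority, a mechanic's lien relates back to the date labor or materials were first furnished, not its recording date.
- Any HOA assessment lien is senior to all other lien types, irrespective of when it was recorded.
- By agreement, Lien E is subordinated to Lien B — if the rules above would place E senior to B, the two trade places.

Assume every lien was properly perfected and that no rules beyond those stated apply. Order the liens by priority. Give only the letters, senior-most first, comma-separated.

First, effective dates: C relates back to Mar 1, 2021 (work commenced); E is treated as recorded Mar 22, 2020, the work-commencement date.
As an HOA assessment lien, A is senior to every other lien.
The other liens, earliest effective date first: E (Mar 22, 2020), F (Jul 1, 2020), D (Dec 12, 2020), C (Mar 1, 2021), B (Feb 7, 2022).
Because E would otherwise rank above B, the subordination swaps them.

A, B, F, D, C, E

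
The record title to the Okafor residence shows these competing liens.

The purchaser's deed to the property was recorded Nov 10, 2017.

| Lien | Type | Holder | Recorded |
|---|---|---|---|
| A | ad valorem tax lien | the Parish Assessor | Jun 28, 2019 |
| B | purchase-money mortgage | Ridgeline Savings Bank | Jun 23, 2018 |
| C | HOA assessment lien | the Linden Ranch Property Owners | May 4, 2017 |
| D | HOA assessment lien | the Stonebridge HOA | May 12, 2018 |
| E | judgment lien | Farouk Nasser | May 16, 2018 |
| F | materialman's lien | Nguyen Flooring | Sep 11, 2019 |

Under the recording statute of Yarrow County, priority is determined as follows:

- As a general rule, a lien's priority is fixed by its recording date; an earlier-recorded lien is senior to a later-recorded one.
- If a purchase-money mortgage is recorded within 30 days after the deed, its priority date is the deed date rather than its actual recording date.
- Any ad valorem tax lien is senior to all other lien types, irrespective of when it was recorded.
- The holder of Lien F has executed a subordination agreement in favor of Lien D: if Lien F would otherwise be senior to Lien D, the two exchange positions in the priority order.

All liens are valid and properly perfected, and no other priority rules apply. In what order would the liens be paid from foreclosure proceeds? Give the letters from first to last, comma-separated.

First, effective dates: B missed the 30-day window (225 days after the deed), so its recording date stands.
A, as an ad valorem tax lien, has superpriority and ranks first.
The other liens, earliest effective date first: C (May 4, 2017), D (May 12, 2018), E (May 16, 2018), B (Jun 23, 2018), F (Sep 11, 2019).
Since F is not senior to D, the subordination leaves the order unchanged.

A, C, D, E, B, F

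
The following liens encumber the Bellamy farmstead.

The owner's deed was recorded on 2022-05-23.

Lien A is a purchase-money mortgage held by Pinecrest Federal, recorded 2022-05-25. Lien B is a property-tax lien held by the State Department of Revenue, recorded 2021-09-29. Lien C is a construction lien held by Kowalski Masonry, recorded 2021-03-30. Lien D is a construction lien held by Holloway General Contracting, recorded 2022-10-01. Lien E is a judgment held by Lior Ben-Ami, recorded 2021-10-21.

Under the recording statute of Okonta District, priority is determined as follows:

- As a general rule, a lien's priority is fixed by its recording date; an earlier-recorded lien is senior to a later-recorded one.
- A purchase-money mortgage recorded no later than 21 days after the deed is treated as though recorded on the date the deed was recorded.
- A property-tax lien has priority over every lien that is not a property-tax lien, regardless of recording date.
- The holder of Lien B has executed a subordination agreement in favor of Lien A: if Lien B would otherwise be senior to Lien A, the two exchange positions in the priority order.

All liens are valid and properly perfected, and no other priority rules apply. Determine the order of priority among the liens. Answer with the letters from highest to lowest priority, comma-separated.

Adjusting effective dates: A was recorded within the 21-day window, so its effective date is the deed date 2022-05-23.
As a property-tax lien, B is senior to every other lien.
Remaining liens by effective date: C (2021-03-30), E (2021-10-21), A (2022-05-23), D (2022-10-01).
B would otherwise be senior to A, so under the subordination agreement B and A exchange positions.

A, C, E, B, D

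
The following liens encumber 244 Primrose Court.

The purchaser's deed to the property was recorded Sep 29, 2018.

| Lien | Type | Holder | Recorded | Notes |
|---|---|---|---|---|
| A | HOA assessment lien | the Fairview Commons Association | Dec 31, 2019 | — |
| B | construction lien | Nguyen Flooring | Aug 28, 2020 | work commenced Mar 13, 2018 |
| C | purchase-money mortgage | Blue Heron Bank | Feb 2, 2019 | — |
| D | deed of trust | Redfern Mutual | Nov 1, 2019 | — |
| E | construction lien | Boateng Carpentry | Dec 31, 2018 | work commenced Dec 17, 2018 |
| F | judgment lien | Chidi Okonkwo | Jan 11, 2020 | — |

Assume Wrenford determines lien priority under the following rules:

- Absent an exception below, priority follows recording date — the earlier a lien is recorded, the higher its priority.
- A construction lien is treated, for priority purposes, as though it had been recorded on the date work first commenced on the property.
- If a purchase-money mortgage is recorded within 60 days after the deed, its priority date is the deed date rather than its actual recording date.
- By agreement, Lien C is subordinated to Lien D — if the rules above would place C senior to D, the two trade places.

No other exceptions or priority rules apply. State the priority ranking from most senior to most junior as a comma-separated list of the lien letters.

Adjusting effective dates: B relates back to Mar 13, 2018 (work commenced); C missed the 60-day window (126 days after the deed), so its recording date stands; E relates back to Dec 17, 2018 (work commenced).
Sorted by effective date: B (Mar 13, 2018), E (Dec 17, 2018), C (Feb 2, 2019), D (Nov 1, 2019), A (Dec 31, 2019), F (Jan 11, 2020).
Because C would otherwise rank above D, the subordination swaps them.

B, E, D, C, A, F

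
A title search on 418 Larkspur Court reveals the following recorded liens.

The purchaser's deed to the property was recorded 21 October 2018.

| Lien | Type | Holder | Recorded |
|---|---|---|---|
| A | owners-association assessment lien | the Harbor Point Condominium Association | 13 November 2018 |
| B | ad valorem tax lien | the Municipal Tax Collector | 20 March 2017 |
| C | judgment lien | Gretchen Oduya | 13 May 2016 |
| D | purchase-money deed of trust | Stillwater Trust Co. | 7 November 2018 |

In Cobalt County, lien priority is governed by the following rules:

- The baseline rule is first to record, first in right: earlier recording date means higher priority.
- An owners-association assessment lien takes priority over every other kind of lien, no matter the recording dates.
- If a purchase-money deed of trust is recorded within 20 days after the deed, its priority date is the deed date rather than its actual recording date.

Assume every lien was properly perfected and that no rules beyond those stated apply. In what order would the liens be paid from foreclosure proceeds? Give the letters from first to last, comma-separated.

Adjusting effective dates: D's effective date is the deed date, 21 October 2018.
A is an owners-association assessment lien, so it outranks all other liens regardless of date.
Ordering the rest by effective date: C (13 May 2016), B (20 March 2017), D (21 October 2018).

A, C, B, D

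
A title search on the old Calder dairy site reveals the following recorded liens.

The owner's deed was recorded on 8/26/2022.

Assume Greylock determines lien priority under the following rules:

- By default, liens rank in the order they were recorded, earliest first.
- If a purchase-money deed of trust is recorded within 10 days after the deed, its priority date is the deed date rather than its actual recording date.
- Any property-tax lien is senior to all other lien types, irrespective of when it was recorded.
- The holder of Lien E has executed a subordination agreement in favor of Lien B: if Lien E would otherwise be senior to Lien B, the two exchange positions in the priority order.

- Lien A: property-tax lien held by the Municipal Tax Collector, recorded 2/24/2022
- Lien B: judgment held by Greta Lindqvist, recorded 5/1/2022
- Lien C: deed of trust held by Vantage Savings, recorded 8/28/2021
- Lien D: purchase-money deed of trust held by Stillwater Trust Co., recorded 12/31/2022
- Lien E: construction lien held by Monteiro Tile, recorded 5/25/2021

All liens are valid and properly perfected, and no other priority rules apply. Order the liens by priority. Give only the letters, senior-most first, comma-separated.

A, B, C, E, D

Effective dates after the stated exceptions: D missed the 10-day window (127 days after the deed), so its recording date stands.
A, as a property-tax lien, has superpriority and ranks first.
Remaining liens by effective date: E (5/25/2021), C (8/28/2021), B (5/1/2022), D (12/31/2022).
The subordination applies — E was senior to B — so E and B swap.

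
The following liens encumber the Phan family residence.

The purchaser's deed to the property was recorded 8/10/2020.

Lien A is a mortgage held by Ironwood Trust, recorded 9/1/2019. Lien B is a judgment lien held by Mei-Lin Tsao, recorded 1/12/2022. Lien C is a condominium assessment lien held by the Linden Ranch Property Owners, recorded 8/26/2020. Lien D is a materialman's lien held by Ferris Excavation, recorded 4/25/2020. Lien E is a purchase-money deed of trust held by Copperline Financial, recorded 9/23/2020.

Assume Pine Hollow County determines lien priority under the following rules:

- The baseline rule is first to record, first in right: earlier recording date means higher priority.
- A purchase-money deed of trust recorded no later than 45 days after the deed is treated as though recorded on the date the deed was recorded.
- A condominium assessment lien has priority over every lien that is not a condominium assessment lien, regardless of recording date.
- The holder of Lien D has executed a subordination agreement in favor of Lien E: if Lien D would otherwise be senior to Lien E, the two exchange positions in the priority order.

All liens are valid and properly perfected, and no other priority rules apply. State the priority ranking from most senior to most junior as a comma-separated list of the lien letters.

C, A, E, D, B

Adjusting effective dates: E's effective date is the deed date, 8/10/2020.
C is a condominium assessment lien, so it outranks all other liens regardless of date.
Remaining liens by effective date: A (9/1/2019), D (4/25/2020), E (8/10/2020), B (1/12/2022).
The subordination applies — D was senior to E — so D and E swap.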